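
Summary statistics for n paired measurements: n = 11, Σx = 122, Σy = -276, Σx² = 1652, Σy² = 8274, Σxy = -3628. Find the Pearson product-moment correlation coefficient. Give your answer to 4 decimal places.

-0.8928

S_xy = nΣxy − ΣxΣy = 11·(-3628) − 122·(-276) = -39908 − (-33672) = -6236
S_xx = nΣx² − (Σx)² = 11·1652 − 122² = 18172 − 14884 = 3288
S_yy = nΣy² − (Σy)² = 11·8274 − (-276)² = 91014 − 76176 = 14838
r = S_xy / √(S_xx·S_yy) = -6236 / √(3288·14838) = -6236 / √48787344 = -6236 / 6984.7938 = -0.8928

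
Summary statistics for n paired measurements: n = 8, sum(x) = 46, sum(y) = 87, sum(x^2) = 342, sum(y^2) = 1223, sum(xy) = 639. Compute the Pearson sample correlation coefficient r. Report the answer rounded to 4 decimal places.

0.9472

Numerator: nΣxy − (Σx)(Σy) = 8·639 − (46)(87) = 1110
Denominator: √[(nΣx²−(Σx)²)(nΣy²−(Σy)²)]
  nΣx²−(Σx)² = 8·342 − 2116 = 620;  nΣy²−(Σy)² = 8·1223 − 7569 = 2215
  √(620·2215) = √1373300 = 1171.8788
r = 1110 / 1171.8788 = 0.9472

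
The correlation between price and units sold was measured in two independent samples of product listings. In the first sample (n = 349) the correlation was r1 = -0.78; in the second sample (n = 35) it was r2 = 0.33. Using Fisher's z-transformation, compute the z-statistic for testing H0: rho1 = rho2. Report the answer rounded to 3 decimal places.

-7.513

Fisher z-transforms: z1 = atanh(-0.78) = -1.045371, z2 = atanh(0.33) = 0.342828; difference d = -1.388199
Var(d) = 1/346 + 1/32 = 0.0028902 + 0.0312500 = 0.0341402
z = d/√Var(d) = -1.388199 / √0.0341402 = -1.388199 / 0.184771 = -7.513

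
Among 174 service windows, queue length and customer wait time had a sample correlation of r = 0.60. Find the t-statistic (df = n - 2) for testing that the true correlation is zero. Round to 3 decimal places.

1 − r² = 1 − 0.3600 = 0.6400;  √(1−r²) = 0.800000
√(n−2) = √172 = 13.114877
t = r·√(n−2)/√(1−r²) = 0.60 · 13.114877 / 0.800000 = 9.836

9.836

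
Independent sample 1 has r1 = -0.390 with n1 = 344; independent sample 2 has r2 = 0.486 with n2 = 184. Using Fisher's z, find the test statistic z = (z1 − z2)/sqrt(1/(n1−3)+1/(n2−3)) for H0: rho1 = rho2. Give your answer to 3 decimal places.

-10.250

z1 = atanh(-0.390) = -0.411800,  z2 = atanh(0.486) = 0.530810
SE = √(1/(n1−3) + 1/(n2−3)) = √(1/341 + 1/181) = √(0.0029326 + 0.0055249) = √0.0084575 = 0.091965
z = (z1 − z2)/SE = (-0.411800 − 0.530810) / 0.091965 = -0.942610 / 0.091965 = -10.250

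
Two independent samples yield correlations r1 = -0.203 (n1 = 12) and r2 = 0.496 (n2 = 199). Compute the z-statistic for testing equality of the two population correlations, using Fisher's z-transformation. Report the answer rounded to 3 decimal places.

Fisher z-transforms: z1 = atanh(-0.203) = -0.205860, z2 = atanh(0.496) = 0.543987; difference d = -0.749847
Var(d) = 1/9 + 1/196 = 0.1111111 + 0.0051020 = 0.1162131
z = d/√Var(d) = -0.749847 / √0.1162131 = -0.749847 / 0.340900 = -2.200

-2.200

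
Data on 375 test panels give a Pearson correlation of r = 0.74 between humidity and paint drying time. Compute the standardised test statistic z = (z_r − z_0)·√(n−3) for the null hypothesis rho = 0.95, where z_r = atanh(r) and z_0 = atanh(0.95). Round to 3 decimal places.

Fisher z: atanh(0.74) = 0.950479, atanh(0.95) = 1.831781
z = (z_r − z_0)·√(n−3) = (0.950479 − 1.831781)·√372 = -0.881302 · 19.287302 = -16.998

-16.998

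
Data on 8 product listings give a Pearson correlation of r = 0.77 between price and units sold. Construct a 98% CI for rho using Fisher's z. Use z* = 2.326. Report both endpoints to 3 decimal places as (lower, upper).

z_r = atanh(0.77) = 1.020328;  SE = 1/√(n−3) = 1/√5 = 0.447214
z-limits: 1.020328 ± 2.326·0.447214 = 1.020328 ± 1.040220 = [-0.019892, 2.060548]
ρ-limits: (tanh -0.019892, tanh 2.060548) = (-0.020, 0.968)

(-0.020, 0.968)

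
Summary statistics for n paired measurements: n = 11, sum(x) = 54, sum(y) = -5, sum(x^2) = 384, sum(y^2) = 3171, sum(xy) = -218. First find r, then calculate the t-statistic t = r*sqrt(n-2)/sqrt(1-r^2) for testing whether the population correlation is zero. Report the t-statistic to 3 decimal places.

Numerator: nΣxy − (Σx)(Σy) = 11·(-218) − (54)(-5) = -2128
Denominator: √[(nΣx²−(Σx)²)(nΣy²−(Σy)²)]
  nΣx²−(Σx)² = 11·384 − 2916 = 1308;  nΣy²−(Σy)² = 11·3171 − 25 = 34856
  √(1308·34856) = √45591648 = 6752.1588
r = -2128 / 6752.1588 = -0.3152
t = r·√(n−2)/√(1−r²) = -0.3152·√9 / √(1−0.099351) = -0.945600 / 0.949025 = -0.996

-0.996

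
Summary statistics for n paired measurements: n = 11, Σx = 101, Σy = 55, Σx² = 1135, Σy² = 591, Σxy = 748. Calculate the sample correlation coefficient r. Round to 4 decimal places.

Numerator: nΣxy − (Σx)(Σy) = 11·748 − (101)(55) = 2673
Denominator: √[(nΣx²−(Σx)²)(nΣy²−(Σy)²)]
  nΣx²−(Σx)² = 11·1135 − 10201 = 2284;  nΣy²−(Σy)² = 11·591 − 3025 = 3476
  √(2284·3476) = √7939184 = 2817.6558
r = 2673 / 2817.6558 = 0.9487

0.9487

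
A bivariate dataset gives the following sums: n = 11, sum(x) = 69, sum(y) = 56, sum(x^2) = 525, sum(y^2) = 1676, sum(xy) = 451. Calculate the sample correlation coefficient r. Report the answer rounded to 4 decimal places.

0.2785

Numerator: nΣxy − (Σx)(Σy) = 11·451 − (69)(56) = 1097
Denominator: √[(nΣx²−(Σx)²)(nΣy²−(Σy)²)]
  nΣx²−(Σx)² = 11·525 − 4761 = 1014;  nΣy²−(Σy)² = 11·1676 − 3136 = 15300
  √(1014·15300) = √15514200 = 3938.8069
r = 1097 / 3938.8069 = 0.2785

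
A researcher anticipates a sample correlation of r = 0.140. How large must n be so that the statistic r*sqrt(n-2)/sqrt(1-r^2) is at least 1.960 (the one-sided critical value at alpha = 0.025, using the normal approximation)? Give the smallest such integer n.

195

Need r·√(n−2)/√(1−r²) ≥ 1.960
√(n−2) ≥ 1.960·√(1−0.019600) / 0.140 = 1.960·0.990152 / 0.140 = 13.8621
n−2 ≥ 192.1578  ⇒  n ≥ 194.1578
Smallest integer n = 195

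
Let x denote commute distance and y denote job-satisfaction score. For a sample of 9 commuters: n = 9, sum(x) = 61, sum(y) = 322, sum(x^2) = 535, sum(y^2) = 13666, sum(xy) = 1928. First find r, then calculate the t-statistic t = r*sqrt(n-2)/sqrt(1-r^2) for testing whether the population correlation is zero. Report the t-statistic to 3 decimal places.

-1.520

S_xy = nΣxy − ΣxΣy = 9·1928 − 61·322 = 17352 − 19642 = -2290
S_xx = nΣx² − (Σx)² = 9·535 − 61² = 4815 − 3721 = 1094
S_yy = nΣy² − (Σy)² = 9·13666 − 322² = 122994 − 103684 = 19310
r = S_xy / √(S_xx·S_yy) = -2290 / √(1094·19310) = -2290 / √21125140 = -2290 / 4596.2093 = -0.4982
t = r·√(n−2)/√(1−r²) = -0.4982·√7 / √(1−0.248203) = -1.318113 / 0.867062 = -1.520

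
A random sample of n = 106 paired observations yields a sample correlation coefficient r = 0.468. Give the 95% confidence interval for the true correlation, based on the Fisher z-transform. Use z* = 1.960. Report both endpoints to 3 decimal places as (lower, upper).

z_r = atanh(0.468) = 0.507506;  SE = 1/√(n−3) = 1/√103 = 0.098533
z-limits: 0.507506 ± 1.960·0.098533 = 0.507506 ± 0.193125 = [0.314381, 0.700631]
ρ-limits: (tanh 0.314381, tanh 0.700631) = (0.304, 0.605)

(0.304, 0.605)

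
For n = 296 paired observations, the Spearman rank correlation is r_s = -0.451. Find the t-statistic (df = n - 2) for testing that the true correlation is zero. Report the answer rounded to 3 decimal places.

t = r_s·√(n−2) / √(1−r_s²) with r_s = -0.451, n = 296
  = -0.451·√294 / √(1 − 0.203401)
  = -0.451·17.146428 / 0.892524
  = -7.733039 / 0.892524 = -8.664

-8.664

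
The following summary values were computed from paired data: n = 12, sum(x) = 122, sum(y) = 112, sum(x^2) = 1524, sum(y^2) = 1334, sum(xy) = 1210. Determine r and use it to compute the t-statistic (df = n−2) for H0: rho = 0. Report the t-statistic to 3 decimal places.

0.814

S_xy = nΣxy − ΣxΣy = 12·1210 − 122·112 = 14520 − 13664 = 856
S_xx = nΣx² − (Σx)² = 12·1524 − 122² = 18288 − 14884 = 3404
S_yy = nΣy² − (Σy)² = 12·1334 − 112² = 16008 − 12544 = 3464
r = S_xy / √(S_xx·S_yy) = 856 / √(3404·3464) = 856 / √11791456 = 856 / 3433.8690 = 0.2493
t = r·√(n−2)/√(1−r²) = 0.2493·√10 / √(1−0.062150) = 0.788356 / 0.968427 = 0.814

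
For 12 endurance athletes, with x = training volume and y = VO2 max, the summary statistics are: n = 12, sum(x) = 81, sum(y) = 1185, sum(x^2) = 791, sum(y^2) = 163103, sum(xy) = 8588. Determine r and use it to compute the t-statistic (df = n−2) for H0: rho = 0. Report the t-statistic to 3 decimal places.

0.564

Numerator: nΣxy − (Σx)(Σy) = 12·8588 − (81)(1185) = 7071
Denominator: √[(nΣx²−(Σx)²)(nΣy²−(Σy)²)]
  nΣx²−(Σx)² = 12·791 − 6561 = 2931;  nΣy²−(Σy)² = 12·163103 − 1404225 = 553011
  √(2931·553011) = √1620875241 = 40260.0949
r = 7071 / 40260.0949 = 0.1756
t = r·√(n−2)/√(1−r²) = 0.1756·√10 / √(1−0.030835) = 0.555296 / 0.984462 = 0.564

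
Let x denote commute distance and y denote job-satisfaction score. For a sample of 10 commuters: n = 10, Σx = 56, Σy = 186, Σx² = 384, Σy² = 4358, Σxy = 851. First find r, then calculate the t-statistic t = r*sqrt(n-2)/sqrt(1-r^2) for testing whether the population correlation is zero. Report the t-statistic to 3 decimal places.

Numerator: nΣxy − (Σx)(Σy) = 10·851 − (56)(186) = -1906
Denominator: √[(nΣx²−(Σx)²)(nΣy²−(Σy)²)]
  nΣx²−(Σx)² = 10·384 − 3136 = 704;  nΣy²−(Σy)² = 10·4358 − 34596 = 8984
  √(704·8984) = √6324736 = 2514.9028
r = -1906 / 2514.9028 = -0.7579
t = r·√(n−2)/√(1−r²) = -0.7579·√8 / √(1−0.574412) = -2.143665 / 0.652371 = -3.286

-3.286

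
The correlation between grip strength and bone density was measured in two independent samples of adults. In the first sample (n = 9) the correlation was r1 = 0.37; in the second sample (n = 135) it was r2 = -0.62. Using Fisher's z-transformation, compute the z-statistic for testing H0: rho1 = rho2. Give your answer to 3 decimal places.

2.667

z1 = atanh(0.37) = 0.388423,  z2 = atanh(-0.62) = -0.725005
SE = √(1/(n1−3) + 1/(n2−3)) = √(1/6 + 1/132) = √(0.1666667 + 0.0075758) = √0.1742425 = 0.417424
z = (z1 − z2)/SE = (0.388423 − (-0.725005)) / 0.417424 = 1.113428 / 0.417424 = 2.667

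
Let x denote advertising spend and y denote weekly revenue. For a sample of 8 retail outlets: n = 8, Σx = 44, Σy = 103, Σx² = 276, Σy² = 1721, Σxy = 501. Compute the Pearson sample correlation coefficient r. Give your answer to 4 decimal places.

S_xy = nΣxy − ΣxΣy = 8·501 − 44·103 = 4008 − 4532 = -524
S_xx = nΣx² − (Σx)² = 8·276 − 44² = 2208 − 1936 = 272
S_yy = nΣy² − (Σy)² = 8·1721 − 103² = 13768 − 10609 = 3159
r = S_xy / √(S_xx·S_yy) = -524 / √(272·3159) = -524 / √859248 = -524 / 926.9563 = -0.5653

-0.5653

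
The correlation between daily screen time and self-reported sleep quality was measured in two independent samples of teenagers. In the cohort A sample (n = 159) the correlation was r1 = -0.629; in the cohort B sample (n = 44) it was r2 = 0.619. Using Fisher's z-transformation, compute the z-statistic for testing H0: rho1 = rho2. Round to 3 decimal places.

Fisher z-transforms: z1 = atanh(-0.629) = -0.739760, z2 = atanh(0.619) = 0.723382; difference d = -1.463142
Var(d) = 1/156 + 1/41 = 0.0064103 + 0.0243902 = 0.0308005
z = d/√Var(d) = -1.463142 / √0.0308005 = -1.463142 / 0.175501 = -8.337

-8.337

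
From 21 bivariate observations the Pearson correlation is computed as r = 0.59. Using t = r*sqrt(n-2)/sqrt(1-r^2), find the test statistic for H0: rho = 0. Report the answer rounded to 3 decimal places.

3.185

1 − r² = 1 − 0.3481 = 0.6519;  √(1−r²) = 0.807403
√(n−2) = √19 = 4.358899
t = r·√(n−2)/√(1−r²) = 0.59 · 4.358899 / 0.807403 = 3.185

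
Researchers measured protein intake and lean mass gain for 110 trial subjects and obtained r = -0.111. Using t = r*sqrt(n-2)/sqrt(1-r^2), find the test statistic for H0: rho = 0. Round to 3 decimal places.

-1.161

t = r·√(n−2) / √(1−r²) with r = -0.111, n = 110
  = -0.111·√108 / √(1 − 0.012321)
  = -0.111·10.392305 / 0.993820
  = -1.153546 / 0.993820 = -1.161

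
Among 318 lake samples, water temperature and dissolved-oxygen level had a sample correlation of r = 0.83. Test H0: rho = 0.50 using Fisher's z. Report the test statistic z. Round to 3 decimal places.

11.338

z_r = atanh(0.83) = 1.188136,  z_0 = atanh(0.50) = 0.549306
SE = 1/√(n−3) = 1/√315 = 0.056344
z = (z_r − z_0)/SE = (1.188136 − 0.549306) / 0.056344 = 0.638830 / 0.056344 = 11.338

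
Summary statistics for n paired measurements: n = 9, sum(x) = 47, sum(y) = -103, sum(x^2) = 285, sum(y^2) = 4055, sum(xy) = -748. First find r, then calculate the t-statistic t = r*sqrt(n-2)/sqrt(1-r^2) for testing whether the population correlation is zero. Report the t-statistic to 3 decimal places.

S_xy = nΣxy − ΣxΣy = 9·(-748) − 47·(-103) = -6732 − (-4841) = -1891
S_xx = nΣx² − (Σx)² = 9·285 − 47² = 2565 − 2209 = 356
S_yy = nΣy² − (Σy)² = 9·4055 − (-103)² = 36495 − 10609 = 25886
r = S_xy / √(S_xx·S_yy) = -1891 / √(356·25886) = -1891 / √9215416 = -1891 / 3035.6904 = -0.6229
t = r·√(n−2)/√(1−r²) = -0.6229·√7 / √(1−0.388004) = -1.648038 / 0.782302 = -2.107

-2.107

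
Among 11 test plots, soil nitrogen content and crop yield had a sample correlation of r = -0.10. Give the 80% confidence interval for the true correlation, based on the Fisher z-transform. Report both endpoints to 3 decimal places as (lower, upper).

Fisher z: z_r = atanh(r) = ½·ln((1+(-0.10))/(1−(-0.10))) = -0.100335
SE(z) = 1/√(n−3) = 1/√8 = 0.353553
80% ⇒ z* = 1.282; margin = 1.282·0.353553 = 0.453255
CI on z-scale: (-0.553590, 0.352920)
Back-transform: tanh(-0.553590) = -0.503206, tanh(0.352920) = 0.338963

(-0.503, 0.339)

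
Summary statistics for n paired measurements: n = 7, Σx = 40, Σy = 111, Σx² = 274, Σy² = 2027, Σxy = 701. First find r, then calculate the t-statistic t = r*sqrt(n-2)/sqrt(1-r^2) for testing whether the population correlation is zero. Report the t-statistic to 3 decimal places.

1.703

S_xy = nΣxy − ΣxΣy = 7·701 − 40·111 = 4907 − 4440 = 467
S_xx = nΣx² − (Σx)² = 7·274 − 40² = 1918 − 1600 = 318
S_yy = nΣy² − (Σy)² = 7·2027 − 111² = 14189 − 12321 = 1868
r = S_xy / √(S_xx·S_yy) = 467 / √(318·1868) = 467 / √594024 = 467 / 770.7295 = 0.6059
t = r·√(n−2)/√(1−r²) = 0.6059·√5 / √(1−0.367115) = 1.354834 / 0.795541 = 1.703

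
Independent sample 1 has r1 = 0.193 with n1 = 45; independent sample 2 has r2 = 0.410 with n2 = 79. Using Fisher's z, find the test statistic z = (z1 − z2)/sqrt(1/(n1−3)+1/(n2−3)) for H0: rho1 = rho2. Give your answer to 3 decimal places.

-1.249

z1 = atanh(0.193) = 0.195451,  z2 = atanh(0.410) = 0.435611
SE = √(1/(n1−3) + 1/(n2−3)) = √(1/42 + 1/76) = √(0.0238095 + 0.0131579) = √0.0369674 = 0.192269
z = (z1 − z2)/SE = (0.195451 − 0.435611) / 0.192269 = -0.240160 / 0.192269 = -1.249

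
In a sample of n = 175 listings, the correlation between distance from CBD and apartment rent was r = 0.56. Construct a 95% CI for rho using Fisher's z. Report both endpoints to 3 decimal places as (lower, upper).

z_r = atanh(0.56) = 0.632833;  SE = 1/√(n−3) = 1/√172 = 0.076249
z-limits: 0.632833 ± 1.960·0.076249 = 0.632833 ± 0.149448 = [0.483385, 0.782281]
ρ-limits: (tanh 0.483385, tanh 0.782281) = (0.449, 0.654)

(0.449, 0.654)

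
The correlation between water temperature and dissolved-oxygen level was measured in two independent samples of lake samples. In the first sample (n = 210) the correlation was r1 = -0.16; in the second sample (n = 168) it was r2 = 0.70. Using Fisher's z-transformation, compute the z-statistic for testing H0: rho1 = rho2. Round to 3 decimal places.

-9.857

Fisher z-transforms: z1 = atanh(-0.16) = -0.161387, z2 = atanh(0.70) = 0.867301; difference d = -1.028688
Var(d) = 1/207 + 1/165 = 0.0048309 + 0.0060606 = 0.0108915
z = d/√Var(d) = -1.028688 / √0.0108915 = -1.028688 / 0.104362 = -9.857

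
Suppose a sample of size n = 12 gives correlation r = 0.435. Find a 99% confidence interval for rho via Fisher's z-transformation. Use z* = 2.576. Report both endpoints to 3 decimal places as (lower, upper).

Fisher z: z_r = atanh(r) = ½·ln((1+0.435)/(1−0.435)) = 0.466047
SE(z) = 1/√(n−3) = 1/√9 = 0.333333
99% ⇒ z* = 2.576; margin = 2.576·0.333333 = 0.858666
CI on z-scale: (-0.392619, 1.324713)
Back-transform: tanh(-0.392619) = -0.373616, tanh(1.324713) = 0.867951

(-0.374, 0.868)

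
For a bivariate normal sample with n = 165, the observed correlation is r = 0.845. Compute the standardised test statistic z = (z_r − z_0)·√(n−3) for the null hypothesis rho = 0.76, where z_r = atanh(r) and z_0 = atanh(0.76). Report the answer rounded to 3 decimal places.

z_r = atanh(0.845) = 1.238405,  z_0 = atanh(0.76) = 0.996215
SE = 1/√(n−3) = 1/√162 = 0.078567
z = (z_r − z_0)/SE = (1.238405 − 0.996215) / 0.078567 = 0.242190 / 0.078567 = 3.083

3.083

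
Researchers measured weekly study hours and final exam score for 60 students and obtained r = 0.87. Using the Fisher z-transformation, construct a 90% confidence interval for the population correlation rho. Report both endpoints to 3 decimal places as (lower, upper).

(0.806, 0.914)

Fisher z: z_r = atanh(r) = ½·ln((1+0.87)/(1−0.87)) = 1.333080
SE(z) = 1/√(n−3) = 1/√57 = 0.132453
90% ⇒ z* = 1.645; margin = 1.645·0.132453 = 0.217885
CI on z-scale: (1.115195, 1.550965)
Back-transform: tanh(1.115195) = 0.805891, tanh(1.550965) = 0.913945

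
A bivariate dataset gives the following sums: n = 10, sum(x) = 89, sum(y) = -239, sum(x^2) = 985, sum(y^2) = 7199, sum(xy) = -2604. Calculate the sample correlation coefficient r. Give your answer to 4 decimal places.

-0.8905

S_xy = nΣxy − ΣxΣy = 10·(-2604) − 89·(-239) = -26040 − (-21271) = -4769
S_xx = nΣx² − (Σx)² = 10·985 − 89² = 9850 − 7921 = 1929
S_yy = nΣy² − (Σy)² = 10·7199 − (-239)² = 71990 − 57121 = 14869
r = S_xy / √(S_xx·S_yy) = -4769 / √(1929·14869) = -4769 / √28682301 = -4769 / 5355.5860 = -0.8905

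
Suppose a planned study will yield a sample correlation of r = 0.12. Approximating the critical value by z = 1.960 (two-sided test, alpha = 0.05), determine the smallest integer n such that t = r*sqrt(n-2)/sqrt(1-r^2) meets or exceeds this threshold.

265

r√(n−2)/√(1−r²) ≥ 1.960  ⇔  n−2 ≥ (1.960)²·(1−r²)/r²
(1−r²)/r² = (1−0.0144)/0.0144 = 68.4444
n ≥ 2 + 3.8416·68.4444 = 2 + 262.9360 = 264.9360
⌈264.9360⌉ = 265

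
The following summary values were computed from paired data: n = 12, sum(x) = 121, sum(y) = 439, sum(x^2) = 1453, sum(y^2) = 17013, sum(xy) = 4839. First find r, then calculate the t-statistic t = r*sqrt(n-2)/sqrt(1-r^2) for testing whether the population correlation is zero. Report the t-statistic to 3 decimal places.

5.727

Numerator: nΣxy − (Σx)(Σy) = 12·4839 − (121)(439) = 4949
Denominator: √[(nΣx²−(Σx)²)(nΣy²−(Σy)²)]
  nΣx²−(Σx)² = 12·1453 − 14641 = 2795;  nΣy²−(Σy)² = 12·17013 − 192721 = 11435
  √(2795·11435) = √31960825 = 5653.3906
r = 4949 / 5653.3906 = 0.8754
t = r·√(n−2)/√(1−r²) = 0.8754·√10 / √(1−0.766325) = 2.768258 / 0.483399 = 5.727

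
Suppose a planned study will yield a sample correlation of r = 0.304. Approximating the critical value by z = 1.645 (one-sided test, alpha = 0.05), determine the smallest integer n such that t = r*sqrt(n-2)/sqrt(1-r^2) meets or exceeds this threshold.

29

r√(n−2)/√(1−r²) ≥ 1.645  ⇔  n−2 ≥ (1.645)²·(1−r²)/r²
(1−r²)/r² = (1−0.092416)/0.092416 = 9.8206
n ≥ 2 + 2.706025·9.8206 = 2 + 26.5748 = 28.5748
⌈28.5748⌉ = 29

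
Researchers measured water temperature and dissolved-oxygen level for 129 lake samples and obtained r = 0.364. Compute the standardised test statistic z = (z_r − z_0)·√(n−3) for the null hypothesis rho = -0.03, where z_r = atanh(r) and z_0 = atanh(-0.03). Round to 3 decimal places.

Fisher z: atanh(0.364) = 0.381489, atanh(-0.03) = -0.030009
z = (z_r − z_0)·√(n−3) = (0.381489 − (-0.030009))·√126 = 0.411498 · 11.224972 = 4.619

4.619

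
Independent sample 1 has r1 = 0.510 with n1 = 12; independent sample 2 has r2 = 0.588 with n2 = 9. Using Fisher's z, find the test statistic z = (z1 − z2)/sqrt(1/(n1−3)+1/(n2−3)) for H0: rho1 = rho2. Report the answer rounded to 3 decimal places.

Fisher z-transforms: z1 = atanh(0.510) = 0.562730, z2 = atanh(0.588) = 0.674604; difference d = -0.111874
Var(d) = 1/9 + 1/6 = 0.1111111 + 0.1666667 = 0.2777778
z = d/√Var(d) = -0.111874 / √0.2777778 = -0.111874 / 0.527046 = -0.212

-0.212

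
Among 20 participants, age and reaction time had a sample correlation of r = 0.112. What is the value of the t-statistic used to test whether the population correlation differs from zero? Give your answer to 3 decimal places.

0.478

t = r·√(n−2) / √(1−r²) with r = 0.112, n = 20
  = 0.112·√18 / √(1 − 0.012544)
  = 0.112·4.242641 / 0.993708
  = 0.475176 / 0.993708 = 0.478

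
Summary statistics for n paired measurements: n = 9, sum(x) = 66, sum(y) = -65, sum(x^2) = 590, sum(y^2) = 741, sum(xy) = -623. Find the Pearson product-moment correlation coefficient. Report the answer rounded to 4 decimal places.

S_xy = nΣxy − ΣxΣy = 9·(-623) − 66·(-65) = -5607 − (-4290) = -1317
S_xx = nΣx² − (Σx)² = 9·590 − 66² = 5310 − 4356 = 954
S_yy = nΣy² − (Σy)² = 9·741 − (-65)² = 6669 − 4225 = 2444
r = S_xy / √(S_xx·S_yy) = -1317 / √(954·2444) = -1317 / √2331576 = -1317 / 1526.9499 = -0.8625

-0.8625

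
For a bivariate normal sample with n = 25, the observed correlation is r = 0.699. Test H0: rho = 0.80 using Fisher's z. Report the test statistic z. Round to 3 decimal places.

Fisher z: atanh(0.699) = 0.865342, atanh(0.80) = 1.098612
z = (z_r − z_0)·√(n−3) = (0.865342 − 1.098612)·√22 = -0.233270 · 4.690416 = -1.094

-1.094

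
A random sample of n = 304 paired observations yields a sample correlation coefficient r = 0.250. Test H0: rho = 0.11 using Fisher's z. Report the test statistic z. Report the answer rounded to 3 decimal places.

2.515

Fisher z: atanh(0.250) = 0.255413, atanh(0.11) = 0.110447
z = (z_r − z_0)·√(n−3) = (0.255413 − 0.110447)·√301 = 0.144966 · 17.349352 = 2.515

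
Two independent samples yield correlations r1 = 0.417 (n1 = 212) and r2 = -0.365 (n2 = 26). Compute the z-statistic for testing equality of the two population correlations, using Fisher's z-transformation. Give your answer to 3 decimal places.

z1 = atanh(0.417) = 0.444055,  z2 = atanh(-0.365) = -0.382642
SE = √(1/(n1−3) + 1/(n2−3)) = √(1/209 + 1/23) = √(0.0047847 + 0.0434783) = √0.0482630 = 0.219688
z = (z1 − z2)/SE = (0.444055 − (-0.382642)) / 0.219688 = 0.826697 / 0.219688 = 3.763

3.763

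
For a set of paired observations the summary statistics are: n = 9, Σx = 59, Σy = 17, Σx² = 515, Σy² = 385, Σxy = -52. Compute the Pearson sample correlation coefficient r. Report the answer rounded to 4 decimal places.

-0.7684

S_xy = nΣxy − ΣxΣy = 9·(-52) − 59·17 = -468 − 1003 = -1471
S_xx = nΣx² − (Σx)² = 9·515 − 59² = 4635 − 3481 = 1154
S_yy = nΣy² − (Σy)² = 9·385 − 17² = 3465 − 289 = 3176
r = S_xy / √(S_xx·S_yy) = -1471 / √(1154·3176) = -1471 / √3665104 = -1471 / 1914.4461 = -0.7684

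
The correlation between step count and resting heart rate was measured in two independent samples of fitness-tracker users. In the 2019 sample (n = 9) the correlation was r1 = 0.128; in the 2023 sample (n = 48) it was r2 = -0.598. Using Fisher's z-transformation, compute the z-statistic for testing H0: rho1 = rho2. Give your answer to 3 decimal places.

1.884

z1 = atanh(0.128) = 0.128706,  z2 = atanh(-0.598) = -0.690028
SE = √(1/(n1−3) + 1/(n2−3)) = √(1/6 + 1/45) = √(0.1666667 + 0.0222222) = √0.1888889 = 0.434614
z = (z1 − z2)/SE = (0.128706 − (-0.690028)) / 0.434614 = 0.818734 / 0.434614 = 1.884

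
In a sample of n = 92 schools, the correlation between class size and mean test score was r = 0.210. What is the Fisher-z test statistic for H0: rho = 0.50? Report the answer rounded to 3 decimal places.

-3.171

Fisher z: atanh(0.210) = 0.213171, atanh(0.50) = 0.549306
z = (z_r − z_0)·√(n−3) = (0.213171 − 0.549306)·√89 = -0.336135 · 9.433981 = -3.171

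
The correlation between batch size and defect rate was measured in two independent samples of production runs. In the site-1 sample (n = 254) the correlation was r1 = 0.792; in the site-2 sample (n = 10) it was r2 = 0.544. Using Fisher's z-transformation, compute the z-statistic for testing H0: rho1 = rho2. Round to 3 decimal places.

1.219

Fisher z-transforms: z1 = atanh(0.792) = 1.076775, z2 = atanh(0.544) = 0.609819; difference d = 0.466956
Var(d) = 1/251 + 1/7 = 0.0039841 + 0.1428571 = 0.1468412
z = d/√Var(d) = 0.466956 / √0.1468412 = 0.466956 / 0.383199 = 1.219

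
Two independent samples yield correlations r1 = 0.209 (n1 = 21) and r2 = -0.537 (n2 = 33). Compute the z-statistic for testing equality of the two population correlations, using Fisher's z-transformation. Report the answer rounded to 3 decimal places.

2.724

Fisher z-transforms: z1 = atanh(0.209) = 0.212125, z2 = atanh(-0.537) = -0.599930; difference d = 0.812055
Var(d) = 1/18 + 1/30 = 0.0555556 + 0.0333333 = 0.0888889
z = d/√Var(d) = 0.812055 / √0.0888889 = 0.812055 / 0.298142 = 2.724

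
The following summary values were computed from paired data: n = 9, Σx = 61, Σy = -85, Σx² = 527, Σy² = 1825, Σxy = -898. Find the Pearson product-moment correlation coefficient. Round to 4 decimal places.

S_xy = nΣxy − ΣxΣy = 9·(-898) − 61·(-85) = -8082 − (-5185) = -2897
S_xx = nΣx² − (Σx)² = 9·527 − 61² = 4743 − 3721 = 1022
S_yy = nΣy² − (Σy)² = 9·1825 − (-85)² = 16425 − 7225 = 9200
r = S_xy / √(S_xx·S_yy) = -2897 / √(1022·9200) = -2897 / √9402400 = -2897 / 3066.3333 = -0.9448

-0.9448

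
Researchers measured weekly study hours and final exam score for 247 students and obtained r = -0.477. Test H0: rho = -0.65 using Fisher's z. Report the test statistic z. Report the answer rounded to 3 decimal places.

z_r = atanh(-0.477) = -0.519093,  z_0 = atanh(-0.65) = -0.775299
SE = 1/√(n−3) = 1/√244 = 0.064018
z = (z_r − z_0)/SE = (-0.519093 − (-0.775299)) / 0.064018 = 0.256206 / 0.064018 = 4.002

4.002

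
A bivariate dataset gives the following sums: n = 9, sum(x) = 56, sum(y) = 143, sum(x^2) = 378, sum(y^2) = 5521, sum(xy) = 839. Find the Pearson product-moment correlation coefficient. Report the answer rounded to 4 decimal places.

S_xy = nΣxy − ΣxΣy = 9·839 − 56·143 = 7551 − 8008 = -457
S_xx = nΣx² − (Σx)² = 9·378 − 56² = 3402 − 3136 = 266
S_yy = nΣy² − (Σy)² = 9·5521 − 143² = 49689 − 20449 = 29240
r = S_xy / √(S_xx·S_yy) = -457 / √(266·29240) = -457 / √7777840 = -457 / 2788.8779 = -0.1639

-0.1639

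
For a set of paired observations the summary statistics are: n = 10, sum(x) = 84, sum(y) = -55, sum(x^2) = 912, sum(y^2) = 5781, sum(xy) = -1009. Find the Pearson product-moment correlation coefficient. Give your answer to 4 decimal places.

-0.5144

Numerator: nΣxy − (Σx)(Σy) = 10·(-1009) − (84)(-55) = -5470
Denominator: √[(nΣx²−(Σx)²)(nΣy²−(Σy)²)]
  nΣx²−(Σx)² = 10·912 − 7056 = 2064;  nΣy²−(Σy)² = 10·5781 − 3025 = 54785
  √(2064·54785) = √113076240 = 10633.7312
r = -5470 / 10633.7312 = -0.5144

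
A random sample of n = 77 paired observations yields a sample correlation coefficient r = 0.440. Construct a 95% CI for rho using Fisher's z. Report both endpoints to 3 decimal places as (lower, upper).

z_r = atanh(0.440) = 0.472231;  SE = 1/√(n−3) = 1/√74 = 0.116248
z-limits: 0.472231 ± 1.960·0.116248 = 0.472231 ± 0.227846 = [0.244385, 0.700077]
ρ-limits: (tanh 0.244385, tanh 0.700077) = (0.240, 0.604)

(0.240, 0.604)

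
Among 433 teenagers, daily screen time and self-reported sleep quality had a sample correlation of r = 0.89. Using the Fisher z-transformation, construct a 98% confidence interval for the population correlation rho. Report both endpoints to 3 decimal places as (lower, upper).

z_r = atanh(0.89) = 1.421926;  SE = 1/√(n−3) = 1/√430 = 0.048224
z-limits: 1.421926 ± 2.326·0.048224 = 1.421926 ± 0.112169 = [1.309757, 1.534095]
ρ-limits: (tanh 1.309757, tanh 1.534095) = (0.864, 0.911)

(0.864, 0.911)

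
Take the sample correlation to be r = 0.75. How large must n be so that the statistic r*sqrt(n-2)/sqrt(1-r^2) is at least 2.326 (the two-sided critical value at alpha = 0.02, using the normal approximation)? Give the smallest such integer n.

Need r·√(n−2)/√(1−r²) ≥ 2.326
√(n−2) ≥ 2.326·√(1−0.5625) / 0.75 = 2.326·0.661438 / 0.75 = 2.0513
n−2 ≥ 4.2078  ⇒  n ≥ 6.2078
Smallest integer n = 7

7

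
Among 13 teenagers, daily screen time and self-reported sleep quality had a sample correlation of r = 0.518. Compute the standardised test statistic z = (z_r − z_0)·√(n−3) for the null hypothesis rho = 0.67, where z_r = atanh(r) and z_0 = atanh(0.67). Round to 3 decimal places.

-0.750

z_r = atanh(0.518) = 0.573602,  z_0 = atanh(0.67) = 0.810743
SE = 1/√(n−3) = 1/√10 = 0.316228
z = (z_r − z_0)/SE = (0.573602 − 0.810743) / 0.316228 = -0.237141 / 0.316228 = -0.750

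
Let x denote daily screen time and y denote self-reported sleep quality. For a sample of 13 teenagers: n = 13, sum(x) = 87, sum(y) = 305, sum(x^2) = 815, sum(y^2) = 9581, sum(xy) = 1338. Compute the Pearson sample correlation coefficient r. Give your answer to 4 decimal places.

Numerator: nΣxy − (Σx)(Σy) = 13·1338 − (87)(305) = -9141
Denominator: √[(nΣx²−(Σx)²)(nΣy²−(Σy)²)]
  nΣx²−(Σx)² = 13·815 − 7569 = 3026;  nΣy²−(Σy)² = 13·9581 − 93025 = 31528
  √(3026·31528) = √95403728 = 9767.4832
r = -9141 / 9767.4832 = -0.9359

-0.9359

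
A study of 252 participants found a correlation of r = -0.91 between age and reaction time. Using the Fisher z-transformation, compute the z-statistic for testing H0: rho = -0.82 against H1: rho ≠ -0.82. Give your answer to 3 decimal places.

z_r = atanh(-0.91) = -1.527524,  z_0 = atanh(-0.82) = -1.156817
SE = 1/√(n−3) = 1/√249 = 0.063372
z = (z_r − z_0)/SE = (-1.527524 − (-1.156817)) / 0.063372 = -0.370707 / 0.063372 = -5.850

-5.850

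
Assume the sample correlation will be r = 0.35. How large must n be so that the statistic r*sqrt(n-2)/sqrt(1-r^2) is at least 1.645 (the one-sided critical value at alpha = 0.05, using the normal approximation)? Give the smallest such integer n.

22

r√(n−2)/√(1−r²) ≥ 1.645  ⇔  n−2 ≥ (1.645)²·(1−r²)/r²
(1−r²)/r² = (1−0.1225)/0.1225 = 7.1633
n ≥ 2 + 2.706025·7.1633 = 2 + 19.3841 = 21.3841
⌈21.3841⌉ = 22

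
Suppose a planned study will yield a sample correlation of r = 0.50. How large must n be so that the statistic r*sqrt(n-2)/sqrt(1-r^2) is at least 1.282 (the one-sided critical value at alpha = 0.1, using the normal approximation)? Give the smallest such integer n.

Need r·√(n−2)/√(1−r²) ≥ 1.282
√(n−2) ≥ 1.282·√(1−0.2500) / 0.50 = 1.282·0.866025 / 0.50 = 2.2205
n−2 ≥ 4.9306  ⇒  n ≥ 6.9306
Smallest integer n = 7

7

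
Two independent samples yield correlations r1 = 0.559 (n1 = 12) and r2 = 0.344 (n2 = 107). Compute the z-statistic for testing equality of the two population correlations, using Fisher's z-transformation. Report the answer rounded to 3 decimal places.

0.785

Fisher z-transforms: z1 = atanh(0.559) = 0.631377, z2 = atanh(0.344) = 0.358622; difference d = 0.272755
Var(d) = 1/9 + 1/104 = 0.1111111 + 0.0096154 = 0.1207265
z = d/√Var(d) = 0.272755 / √0.1207265 = 0.272755 / 0.347457 = 0.785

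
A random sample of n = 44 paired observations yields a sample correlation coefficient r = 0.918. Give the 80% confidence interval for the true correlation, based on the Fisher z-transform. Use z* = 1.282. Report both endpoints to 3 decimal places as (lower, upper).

Fisher z: z_r = atanh(r) = ½·ln((1+0.918)/(1−0.918)) = 1.576160
SE(z) = 1/√(n−3) = 1/√41 = 0.156174
80% ⇒ z* = 1.282; margin = 1.282·0.156174 = 0.200215
CI on z-scale: (1.375945, 1.776375)
Back-transform: tanh(1.375945) = 0.880040, tanh(1.776375) = 0.944304

(0.880, 0.944)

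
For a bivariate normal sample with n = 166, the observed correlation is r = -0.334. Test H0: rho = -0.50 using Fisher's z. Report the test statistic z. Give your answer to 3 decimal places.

2.579

Fisher z: atanh(-0.334) = -0.347324, atanh(-0.50) = -0.549306
z = (z_r − z_0)·√(n−3) = (-0.347324 − (-0.549306))·√163 = 0.201982 · 12.767145 = 2.579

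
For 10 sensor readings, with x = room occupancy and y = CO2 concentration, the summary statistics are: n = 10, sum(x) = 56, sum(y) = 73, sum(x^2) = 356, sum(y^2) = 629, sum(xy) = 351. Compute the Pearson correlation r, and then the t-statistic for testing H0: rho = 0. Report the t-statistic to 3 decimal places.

-6.035

S_xy = nΣxy − ΣxΣy = 10·351 − 56·73 = 3510 − 4088 = -578
S_xx = nΣx² − (Σx)² = 10·356 − 56² = 3560 − 3136 = 424
S_yy = nΣy² − (Σy)² = 10·629 − 73² = 6290 − 5329 = 961
r = S_xy / √(S_xx·S_yy) = -578 / √(424·961) = -578 / √407464 = -578 / 638.3291 = -0.9055
t = r·√(n−2)/√(1−r²) = -0.9055·√8 / √(1−0.819930) = -2.561141 / 0.424347 = -6.035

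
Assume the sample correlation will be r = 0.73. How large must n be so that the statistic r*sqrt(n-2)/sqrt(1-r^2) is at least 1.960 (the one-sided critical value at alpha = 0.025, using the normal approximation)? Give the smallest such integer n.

6

r√(n−2)/√(1−r²) ≥ 1.960  ⇔  n−2 ≥ (1.960)²·(1−r²)/r²
(1−r²)/r² = (1−0.5329)/0.5329 = 0.8765
n ≥ 2 + 3.8416·0.8765 = 2 + 3.3672 = 5.3672
⌈5.3672⌉ = 6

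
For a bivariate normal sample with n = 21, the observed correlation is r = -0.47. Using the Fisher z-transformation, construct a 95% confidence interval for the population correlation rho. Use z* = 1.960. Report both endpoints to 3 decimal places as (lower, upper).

z_r = atanh(-0.47) = -0.510070;  SE = 1/√(n−3) = 1/√18 = 0.235702
z-limits: -0.510070 ± 1.960·0.235702 = -0.510070 ± 0.461976 = [-0.972046, -0.048094]
ρ-limits: (tanh -0.972046, tanh -0.048094) = (-0.750, -0.048)

(-0.750, -0.048)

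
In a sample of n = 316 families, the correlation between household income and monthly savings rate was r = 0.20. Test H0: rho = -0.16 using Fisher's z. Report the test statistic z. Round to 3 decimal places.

z_r = atanh(0.20) = 0.202733,  z_0 = atanh(-0.16) = -0.161387
SE = 1/√(n−3) = 1/√313 = 0.056523
z = (z_r − z_0)/SE = (0.202733 − (-0.161387)) / 0.056523 = 0.364120 / 0.056523 = 6.442

6.442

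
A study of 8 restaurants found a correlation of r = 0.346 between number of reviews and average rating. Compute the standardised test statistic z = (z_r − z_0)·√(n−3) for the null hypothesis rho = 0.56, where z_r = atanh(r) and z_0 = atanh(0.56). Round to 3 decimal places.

z_r = atanh(0.346) = 0.360893,  z_0 = atanh(0.56) = 0.632833
SE = 1/√(n−3) = 1/√5 = 0.447214
z = (z_r − z_0)/SE = (0.360893 − 0.632833) / 0.447214 = -0.271940 / 0.447214 = -0.608

-0.608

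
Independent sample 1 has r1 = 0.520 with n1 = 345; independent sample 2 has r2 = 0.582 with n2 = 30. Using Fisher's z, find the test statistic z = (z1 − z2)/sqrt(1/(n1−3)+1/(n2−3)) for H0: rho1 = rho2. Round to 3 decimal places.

-0.446

z1 = atanh(0.520) = 0.576340,  z2 = atanh(0.582) = 0.665482
SE = √(1/(n1−3) + 1/(n2−3)) = √(1/342 + 1/27) = √(0.0029240 + 0.0370370) = √0.0399610 = 0.199902
z = (z1 − z2)/SE = (0.576340 − 0.665482) / 0.199902 = -0.089142 / 0.199902 = -0.446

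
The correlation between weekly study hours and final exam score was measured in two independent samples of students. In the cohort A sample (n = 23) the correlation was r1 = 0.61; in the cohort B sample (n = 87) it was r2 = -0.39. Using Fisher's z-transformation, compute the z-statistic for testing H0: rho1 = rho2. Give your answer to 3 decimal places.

z1 = atanh(0.61) = 0.708921,  z2 = atanh(-0.39) = -0.411800
SE = √(1/(n1−3) + 1/(n2−3)) = √(1/20 + 1/84) = √(0.0500000 + 0.0119048) = √0.0619048 = 0.248807
z = (z1 − z2)/SE = (0.708921 − (-0.411800)) / 0.248807 = 1.120721 / 0.248807 = 4.504

4.504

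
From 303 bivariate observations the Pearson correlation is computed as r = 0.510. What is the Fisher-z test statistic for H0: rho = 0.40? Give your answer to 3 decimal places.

2.409

Fisher z: atanh(0.510) = 0.562730, atanh(0.40) = 0.423649
z = (z_r − z_0)·√(n−3) = (0.562730 − 0.423649)·√300 = 0.139081 · 17.320508 = 2.409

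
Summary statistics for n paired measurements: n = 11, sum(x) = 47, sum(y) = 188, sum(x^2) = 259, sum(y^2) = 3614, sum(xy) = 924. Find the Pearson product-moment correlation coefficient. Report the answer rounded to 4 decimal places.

S_xy = nΣxy − ΣxΣy = 11·924 − 47·188 = 10164 − 8836 = 1328
S_xx = nΣx² − (Σx)² = 11·259 − 47² = 2849 − 2209 = 640
S_yy = nΣy² − (Σy)² = 11·3614 − 188² = 39754 − 35344 = 4410
r = S_xy / √(S_xx·S_yy) = 1328 / √(640·4410) = 1328 / √2822400 = 1328 / 1680.0000 = 0.7905

0.7905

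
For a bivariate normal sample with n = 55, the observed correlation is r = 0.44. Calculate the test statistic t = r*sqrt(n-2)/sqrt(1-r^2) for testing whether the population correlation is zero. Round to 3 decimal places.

3.567

1 − r² = 1 − 0.1936 = 0.8064;  √(1−r²) = 0.897998
√(n−2) = √53 = 7.280110
t = r·√(n−2)/√(1−r²) = 0.44 · 7.280110 / 0.897998 = 3.567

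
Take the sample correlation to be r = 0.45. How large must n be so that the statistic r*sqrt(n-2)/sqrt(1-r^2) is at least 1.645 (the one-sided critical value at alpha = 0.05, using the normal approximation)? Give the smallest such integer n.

13

Need r·√(n−2)/√(1−r²) ≥ 1.645
√(n−2) ≥ 1.645·√(1−0.2025) / 0.45 = 1.645·0.893029 / 0.45 = 3.2645
n−2 ≥ 10.6570  ⇒  n ≥ 12.6570
Smallest integer n = 13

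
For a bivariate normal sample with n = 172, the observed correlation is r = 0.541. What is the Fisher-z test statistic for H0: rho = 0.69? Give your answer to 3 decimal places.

z_r = atanh(0.541) = 0.605568,  z_0 = atanh(0.69) = 0.847956
SE = 1/√(n−3) = 1/√169 = 0.076923
z = (z_r − z_0)/SE = (0.605568 − 0.847956) / 0.076923 = -0.242388 / 0.076923 = -3.151

-3.151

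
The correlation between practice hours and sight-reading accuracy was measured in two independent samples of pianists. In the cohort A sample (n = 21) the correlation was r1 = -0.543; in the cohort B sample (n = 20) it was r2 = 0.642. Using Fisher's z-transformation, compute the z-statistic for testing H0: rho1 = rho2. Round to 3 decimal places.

z1 = atanh(-0.543) = -0.608400,  z2 = atanh(0.642) = 0.761569
SE = √(1/(n1−3) + 1/(n2−3)) = √(1/18 + 1/17) = √(0.0555556 + 0.0588235) = √0.1143791 = 0.338200
z = (z1 − z2)/SE = (-0.608400 − 0.761569) / 0.338200 = -1.369969 / 0.338200 = -4.051

-4.051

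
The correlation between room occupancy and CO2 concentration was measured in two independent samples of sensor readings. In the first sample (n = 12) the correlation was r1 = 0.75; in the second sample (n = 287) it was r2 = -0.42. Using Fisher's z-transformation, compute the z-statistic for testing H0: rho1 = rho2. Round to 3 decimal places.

z1 = atanh(0.75) = 0.972955,  z2 = atanh(-0.42) = -0.447692
SE = √(1/(n1−3) + 1/(n2−3)) = √(1/9 + 1/284) = √(0.1111111 + 0.0035211) = √0.1146322 = 0.338574
z = (z1 − z2)/SE = (0.972955 − (-0.447692)) / 0.338574 = 1.420647 / 0.338574 = 4.196

4.196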